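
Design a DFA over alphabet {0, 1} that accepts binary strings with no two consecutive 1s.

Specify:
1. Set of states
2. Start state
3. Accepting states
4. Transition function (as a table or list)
One valid DFA (any DFA recognizing the same language is acceptable):
States: {q0, q1, dead}
Start: q0
Accepting: {q0, q1}
Transitions (accepting states marked with *):
State | 0 | 1 | Accepting
-------------------------
q0    | q0 | q1 | *
q1    | q0 | dead | *
dead  | dead | dead |  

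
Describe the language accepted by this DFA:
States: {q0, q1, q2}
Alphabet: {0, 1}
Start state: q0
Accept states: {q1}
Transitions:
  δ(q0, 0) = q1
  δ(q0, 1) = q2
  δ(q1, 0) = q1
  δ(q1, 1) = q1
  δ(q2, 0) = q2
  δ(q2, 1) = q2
Analyzing the DFA structure:
Start state: q0
Accept states: {q1}
Interpreting what each state remembers (checking against the transitions):
  q0: nothing has been read yet
  q1: the first symbol was 0
  q2: the first symbol was 1 (trap state)
  δ(q0, 0): in q0 (nothing has been read yet), after reading 0 we have: the first symbol was 0 → q1
  δ(q0, 1): in q0 (nothing has been read yet), after reading 1 we have: the first symbol was 1 (trap state) → q2
  δ(q1, 0): in q1 (the first symbol was 0), after reading 0 we have: the first symbol was 0 → q1
  δ(q1, 1): in q1 (the first symbol was 0), after reading 1 we have: the first symbol was 0 → q1
  δ(q2, 0): in q2 (the first symbol was 1 (trap state)), after reading 0 we have: the first symbol was 1 (trap state) → q2
  δ(q2, 1): in q2 (the first symbol was 1 (trap state)), after reading 1 we have: the first symbol was 1 (trap state) → q2
A string is accepted iff it ends in {q1}, i.e. the first symbol was 0.
Language: All binary strings starting with 0

Final answer: All binary strings starting with 0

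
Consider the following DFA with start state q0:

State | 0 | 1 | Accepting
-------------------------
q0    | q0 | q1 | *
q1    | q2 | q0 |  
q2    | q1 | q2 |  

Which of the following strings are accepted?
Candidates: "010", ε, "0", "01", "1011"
"010": q0 → q0 → q1 → q2; q2 is not accepting → rejected
ε: q0; q0 is accepting → accepted
"0": q0 → q0; q0 is accepting → accepted
"01": q0 → q0 → q1; q1 is not accepting → rejected
"1011": q0 → q1 → q2 → q2 → q2; q2 is not accepting → rejected

Final answer: ε, "0"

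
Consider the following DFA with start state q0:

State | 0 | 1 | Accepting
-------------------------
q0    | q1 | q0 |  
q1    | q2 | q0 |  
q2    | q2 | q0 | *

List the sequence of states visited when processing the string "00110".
q0 → q1 → q2 → q0 → q0 → q1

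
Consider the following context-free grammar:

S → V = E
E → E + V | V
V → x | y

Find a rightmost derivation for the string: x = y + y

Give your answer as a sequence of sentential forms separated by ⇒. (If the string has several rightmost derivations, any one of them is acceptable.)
Start with S.
Step 1: the rightmost non-terminal is S; apply S → V = E:  V = E
Step 2: the rightmost non-terminal is E; apply E → E + V:  V = E + V
Step 3: the rightmost non-terminal is V; apply V → y:  V = E + y
Step 4: the rightmost non-terminal is E; apply E → V:  V = V + y
Step 5: the rightmost non-terminal is V; apply V → y:  V = y + y
Step 6: the rightmost non-terminal is V; apply V → x:  x = y + y

Final answer: S ⇒ V = E ⇒ V = E + V ⇒ V = E + y ⇒ V = V + y ⇒ V = y + y ⇒ x = y + y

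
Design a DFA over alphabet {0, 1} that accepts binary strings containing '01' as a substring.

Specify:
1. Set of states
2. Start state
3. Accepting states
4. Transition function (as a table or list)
One valid DFA (any DFA recognizing the same language is acceptable):
States: {q0, q1, q2}
Start: q0
Accepting: {q2}
Transitions (accepting states marked with *):
State | 0 | 1 | Accepting
-------------------------
q0    | q1 | q0 |  
q1    | q1 | q2 |  
q2    | q2 | q2 | *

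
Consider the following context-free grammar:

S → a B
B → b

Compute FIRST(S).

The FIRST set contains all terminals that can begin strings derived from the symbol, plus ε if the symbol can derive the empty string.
S has the single production S → a B, whose right-hand side begins with the terminal a. So FIRST(S) = {a}.

Final answer: {a}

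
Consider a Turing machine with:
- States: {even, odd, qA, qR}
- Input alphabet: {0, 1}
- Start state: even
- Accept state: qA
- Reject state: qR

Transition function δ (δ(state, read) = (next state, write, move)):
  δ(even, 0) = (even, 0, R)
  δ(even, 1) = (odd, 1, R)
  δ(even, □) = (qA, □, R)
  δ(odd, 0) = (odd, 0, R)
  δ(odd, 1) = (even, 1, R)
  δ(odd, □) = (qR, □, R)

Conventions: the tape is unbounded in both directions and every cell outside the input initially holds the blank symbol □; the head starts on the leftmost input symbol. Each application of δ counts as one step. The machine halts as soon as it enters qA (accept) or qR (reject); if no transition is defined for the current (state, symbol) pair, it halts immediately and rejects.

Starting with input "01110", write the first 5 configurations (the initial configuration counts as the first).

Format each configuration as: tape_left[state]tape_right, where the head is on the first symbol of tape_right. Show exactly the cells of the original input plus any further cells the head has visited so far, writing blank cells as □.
Step 0: [even]01110 (head at position 0)
Step 1: δ(even, 0) = (even, 0, R)  ⊢  0[even]1110 (head at position 1)
Step 2: δ(even, 1) = (odd, 1, R)  ⊢  01[odd]110 (head at position 2)
Step 3: δ(odd, 1) = (even, 1, R)  ⊢  011[even]10 (head at position 3)
Step 4: δ(even, 1) = (odd, 1, R)  ⊢  0111[odd]0 (head at position 4)

Final answer: [even]01110 ⊢ 0[even]1110 ⊢ 01[odd]110 ⊢ 011[even]10 ⊢ 0111[odd]0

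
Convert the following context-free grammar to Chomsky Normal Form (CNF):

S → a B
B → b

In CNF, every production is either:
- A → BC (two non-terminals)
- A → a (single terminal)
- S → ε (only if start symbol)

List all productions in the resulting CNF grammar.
The grammar has no ε-productions or unit productions to eliminate.
S → a B has terminal a in a right-hand side of length ≥ 2: introduce T_a → a and use T_a in place of a.
B → b is already in CNF (single terminal) – keep it.
S → a B becomes S → T_a B.
Resulting CNF grammar (3 productions): T_a → a; B → b; S → T_a B

Final answer: T_a → a; B → b; S → T_a B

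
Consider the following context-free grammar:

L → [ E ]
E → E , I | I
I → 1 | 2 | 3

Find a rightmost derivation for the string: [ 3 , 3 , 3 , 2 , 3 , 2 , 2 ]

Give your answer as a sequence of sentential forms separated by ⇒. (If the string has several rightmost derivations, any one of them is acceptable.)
Start with L.
Step 1: the rightmost non-terminal is L; apply L → [ E ]:  [ E ]
Step 2: the rightmost non-terminal is E; apply E → E , I:  [ E , I ]
Step 3: the rightmost non-terminal is I; apply I → 2:  [ E , 2 ]
Step 4: the rightmost non-terminal is E; apply E → E , I:  [ E , I , 2 ]
Step 5: the rightmost non-terminal is I; apply I → 2:  [ E , 2 , 2 ]
Step 6: the rightmost non-terminal is E; apply E → E , I:  [ E , I , 2 , 2 ]
Step 7: the rightmost non-terminal is I; apply I → 3:  [ E , 3 , 2 , 2 ]
Step 8: the rightmost non-terminal is E; apply E → E , I:  [ E , I , 3 , 2 , 2 ]
Step 9: the rightmost non-terminal is I; apply I → 2:  [ E , 2 , 3 , 2 , 2 ]
Step 10: the rightmost non-terminal is E; apply E → E , I:  [ E , I , 2 , 3 , 2 , 2 ]
Step 11: the rightmost non-terminal is I; apply I → 3:  [ E , 3 , 2 , 3 , 2 , 2 ]
Step 12: the rightmost non-terminal is E; apply E → E , I:  [ E , I , 3 , 2 , 3 , 2 , 2 ]
Step 13: the rightmost non-terminal is I; apply I → 3:  [ E , 3 , 3 , 2 , 3 , 2 , 2 ]
Step 14: the rightmost non-terminal is E; apply E → I:  [ I , 3 , 3 , 2 , 3 , 2 , 2 ]
Step 15: the rightmost non-terminal is I; apply I → 3:  [ 3 , 3 , 3 , 2 , 3 , 2 , 2 ]

Final answer: L ⇒ [ E ] ⇒ [ E , I ] ⇒ [ E , 2 ] ⇒ [ E , I , 2 ] ⇒ [ E , 2 , 2 ] ⇒ [ E , I , 2 , 2 ] ⇒ [ E , 3 , 2 , 2 ] ⇒ [ E , I , 3 , 2 , 2 ] ⇒ [ E , 2 , 3 , 2 , 2 ] ⇒ [ E , I , 2 , 3 , 2 , 2 ] ⇒ [ E , 3 , 2 , 3 , 2 , 2 ] ⇒ [ E , I , 3 , 2 , 3 , 2 , 2 ] ⇒ [ E , 3 , 3 , 2 , 3 , 2 , 2 ] ⇒ [ I , 3 , 3 , 2 , 3 , 2 , 2 ] ⇒ [ 3 , 3 , 3 , 2 , 3 , 2 , 2 ]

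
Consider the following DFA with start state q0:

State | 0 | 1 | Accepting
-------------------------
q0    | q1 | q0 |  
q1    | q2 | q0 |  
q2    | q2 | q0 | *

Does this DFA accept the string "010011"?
Start in q0.
Read '0': q0 → q1
Read '1': q1 → q0
Read '0': q0 → q1
Read '0': q1 → q2
Read '1': q2 → q0
Read '1': q0 → q0
Final state q0 is not accepting, so the string is rejected.

Final answer: No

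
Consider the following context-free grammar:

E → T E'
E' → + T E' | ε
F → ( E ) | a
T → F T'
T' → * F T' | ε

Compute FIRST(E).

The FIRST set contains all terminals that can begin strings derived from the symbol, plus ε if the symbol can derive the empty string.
FIRST(F): F → ( E ) contributes '(' and F → a contributes 'a', so FIRST(F) = {(, a}. F is not nullable.
FIRST(T): T → F T' begins with F, and F is not nullable, so FIRST(T) = FIRST(F) = {(, a}.
FIRST(E): E → T E' begins with T, and T is not nullable, so FIRST(E) = FIRST(T) = {(, a}.

Final answer: {(, a}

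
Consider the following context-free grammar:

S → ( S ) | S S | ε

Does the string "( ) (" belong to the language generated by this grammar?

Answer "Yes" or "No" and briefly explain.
Each production adds parentheses only in matched pairs (S → ( S )) or none at all, so every derived string has equally many '(' and ')'. The string ( ) ( has two '(' and one ')', so it cannot be derived.

Final answer: No - no valid derivation exists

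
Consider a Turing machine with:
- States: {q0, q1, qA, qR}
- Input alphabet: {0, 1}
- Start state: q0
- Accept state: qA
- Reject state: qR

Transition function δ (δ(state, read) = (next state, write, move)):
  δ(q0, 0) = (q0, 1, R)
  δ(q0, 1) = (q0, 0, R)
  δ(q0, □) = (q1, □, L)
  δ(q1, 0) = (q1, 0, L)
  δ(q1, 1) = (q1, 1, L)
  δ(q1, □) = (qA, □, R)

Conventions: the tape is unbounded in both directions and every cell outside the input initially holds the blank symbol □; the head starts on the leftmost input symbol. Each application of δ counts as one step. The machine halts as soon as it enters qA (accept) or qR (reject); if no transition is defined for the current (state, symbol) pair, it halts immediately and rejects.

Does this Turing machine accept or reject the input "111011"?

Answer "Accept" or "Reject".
Step 0: [q0]111011 (head at position 0)
Step 1: δ(q0, 1) = (q0, 0, R)  ⊢  0[q0]11011 (head at position 1)
Step 2: δ(q0, 1) = (q0, 0, R)  ⊢  00[q0]1011 (head at position 2)
Step 3: δ(q0, 1) = (q0, 0, R)  ⊢  000[q0]011 (head at position 3)
Step 4: δ(q0, 0) = (q0, 1, R)  ⊢  0001[q0]11 (head at position 4)
Step 5: δ(q0, 1) = (q0, 0, R)  ⊢  00010[q0]1 (head at position 5)
Step 6: δ(q0, 1) = (q0, 0, R)  ⊢  000100[q0]□ (head at position 6)
Step 7: δ(q0, □) = (q1, □, L)  ⊢  00010[q1]0□ (head at position 5)
Step 8: δ(q1, 0) = (q1, 0, L)  ⊢  0001[q1]00□ (head at position 4)
Step 9: δ(q1, 0) = (q1, 0, L)  ⊢  000[q1]100□ (head at position 3)
Step 10: δ(q1, 1) = (q1, 1, L)  ⊢  00[q1]0100□ (head at position 2)
Step 11: δ(q1, 0) = (q1, 0, L)  ⊢  0[q1]00100□ (head at position 1)
Step 12: δ(q1, 0) = (q1, 0, L)  ⊢  [q1]000100□ (head at position 0)
Step 13: δ(q1, 0) = (q1, 0, L)  ⊢  [q1]□000100□ (head at position -1)
Step 14: δ(q1, □) = (qA, □, R)  ⊢  □[qA]000100□ (head at position 0)
The machine is in qA, so it halts and accepts.

Final answer: Accept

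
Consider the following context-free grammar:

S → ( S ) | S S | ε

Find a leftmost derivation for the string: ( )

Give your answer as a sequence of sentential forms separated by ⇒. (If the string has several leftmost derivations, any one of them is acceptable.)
Start with S.
Step 1: the leftmost non-terminal is S; apply S → ( S ):  ( S )
Step 2: the leftmost non-terminal is S; apply S → ε:  ( )

Final answer: S ⇒ ( S ) ⇒ ( )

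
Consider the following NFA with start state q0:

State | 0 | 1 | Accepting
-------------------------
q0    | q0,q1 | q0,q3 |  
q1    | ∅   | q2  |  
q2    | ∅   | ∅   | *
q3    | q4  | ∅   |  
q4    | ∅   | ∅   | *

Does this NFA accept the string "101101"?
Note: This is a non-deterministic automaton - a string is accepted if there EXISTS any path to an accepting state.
Track the set of states the NFA could be in: start {q0}
Read '1': {q0} → {q0, q3}
Read '0': {q0, q3} → {q0, q1, q4}
Read '1': {q0, q1, q4} → {q0, q2, q3}
Read '1': {q0, q2, q3} → {q0, q3}
Read '0': {q0, q3} → {q0, q1, q4}
Read '1': {q0, q1, q4} → {q0, q2, q3}
Final set {q0, q2, q3} contains accepting state(s) {q2} → accepted.

Final answer: Yes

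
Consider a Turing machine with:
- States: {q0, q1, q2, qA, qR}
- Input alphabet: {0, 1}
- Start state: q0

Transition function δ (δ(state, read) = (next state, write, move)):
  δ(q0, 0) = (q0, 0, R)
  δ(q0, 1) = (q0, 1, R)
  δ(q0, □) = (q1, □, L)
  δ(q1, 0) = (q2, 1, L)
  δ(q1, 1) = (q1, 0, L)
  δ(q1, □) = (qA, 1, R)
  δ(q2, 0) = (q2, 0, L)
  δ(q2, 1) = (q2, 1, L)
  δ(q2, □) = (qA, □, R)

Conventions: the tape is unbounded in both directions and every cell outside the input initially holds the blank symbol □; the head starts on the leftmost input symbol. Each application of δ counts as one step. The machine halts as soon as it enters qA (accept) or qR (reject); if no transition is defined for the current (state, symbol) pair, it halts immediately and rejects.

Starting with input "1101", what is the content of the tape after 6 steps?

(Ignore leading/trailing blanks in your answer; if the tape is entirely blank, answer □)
Step 0: [q0]1101 (head at position 0)
Step 1: δ(q0, 1) = (q0, 1, R)  ⊢  1[q0]101 (head at position 1)
Step 2: δ(q0, 1) = (q0, 1, R)  ⊢  11[q0]01 (head at position 2)
Step 3: δ(q0, 0) = (q0, 0, R)  ⊢  110[q0]1 (head at position 3)
Step 4: δ(q0, 1) = (q0, 1, R)  ⊢  1101[q0]□ (head at position 4)
Step 5: δ(q0, □) = (q1, □, L)  ⊢  110[q1]1□ (head at position 3)
Step 6: δ(q1, 1) = (q1, 0, L)  ⊢  11[q1]00□ (head at position 2)
Tape after 6 steps (ignoring surrounding blanks): 1100

Final answer: Tape: 1100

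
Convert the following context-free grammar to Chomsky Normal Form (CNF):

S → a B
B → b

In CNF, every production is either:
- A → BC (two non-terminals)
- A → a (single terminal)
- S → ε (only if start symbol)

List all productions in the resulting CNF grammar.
The grammar has no ε-productions or unit productions to eliminate.
S → a B has terminal a in a right-hand side of length ≥ 2: introduce T_a → a and use T_a in place of a.
B → b is already in CNF (single terminal) – keep it.
S → a B becomes S → T_a B.
Resulting CNF grammar (3 productions): T_a → a; B → b; S → T_a B

Final answer: T_a → a; B → b; S → T_a B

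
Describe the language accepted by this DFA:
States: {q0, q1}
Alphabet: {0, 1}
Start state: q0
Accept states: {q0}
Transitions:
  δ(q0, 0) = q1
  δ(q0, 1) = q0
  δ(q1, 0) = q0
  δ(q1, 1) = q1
Analyzing the DFA structure:
Start state: q0
Accept states: {q0}
Interpreting what each state remembers (checking against the transitions):
  q0: an even number of 0s has been read so far
  q1: an odd number of 0s has been read so far
  δ(q0, 0): in q0 (an even number of 0s has been read so far), after reading 0 we have: an odd number of 0s has been read so far → q1
  δ(q0, 1): in q0 (an even number of 0s has been read so far), after reading 1 we have: an even number of 0s has been read so far → q0
  δ(q1, 0): in q1 (an odd number of 0s has been read so far), after reading 0 we have: an even number of 0s has been read so far → q0
  δ(q1, 1): in q1 (an odd number of 0s has been read so far), after reading 1 we have: an odd number of 0s has been read so far → q1
A string is accepted iff it ends in {q0}, i.e. an even number of 0s has been read so far.
Language: All binary strings with an even number of 0s

Final answer: All binary strings with an even number of 0s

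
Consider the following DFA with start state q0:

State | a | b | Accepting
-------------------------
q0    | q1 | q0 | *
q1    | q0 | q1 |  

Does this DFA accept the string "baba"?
Start in q0.
Read 'b': q0 → q0
Read 'a': q0 → q1
Read 'b': q1 → q1
Read 'a': q1 → q0
Final state q0 is accepting, so the string is accepted.

Final answer: Yes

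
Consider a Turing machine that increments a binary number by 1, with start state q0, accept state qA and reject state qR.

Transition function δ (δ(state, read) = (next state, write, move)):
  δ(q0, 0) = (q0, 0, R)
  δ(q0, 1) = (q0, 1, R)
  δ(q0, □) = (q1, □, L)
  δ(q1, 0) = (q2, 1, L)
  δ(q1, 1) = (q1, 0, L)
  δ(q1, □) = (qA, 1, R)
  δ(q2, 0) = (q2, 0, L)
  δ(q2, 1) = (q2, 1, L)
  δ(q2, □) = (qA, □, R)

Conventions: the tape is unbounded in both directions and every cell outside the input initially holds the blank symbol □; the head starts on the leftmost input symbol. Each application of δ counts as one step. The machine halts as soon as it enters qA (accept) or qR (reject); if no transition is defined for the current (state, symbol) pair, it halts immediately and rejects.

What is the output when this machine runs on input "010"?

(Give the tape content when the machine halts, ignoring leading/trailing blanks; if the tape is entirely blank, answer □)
Step 0: [q0]010 (head at position 0)
Step 1: δ(q0, 0) = (q0, 0, R)  ⊢  0[q0]10 (head at position 1)
Step 2: δ(q0, 1) = (q0, 1, R)  ⊢  01[q0]0 (head at position 2)
Step 3: δ(q0, 0) = (q0, 0, R)  ⊢  010[q0]□ (head at position 3)
Step 4: δ(q0, □) = (q1, □, L)  ⊢  01[q1]0□ (head at position 2)
Step 5: δ(q1, 0) = (q2, 1, L)  ⊢  0[q2]11□ (head at position 1)
Step 6: δ(q2, 1) = (q2, 1, L)  ⊢  [q2]011□ (head at position 0)
Step 7: δ(q2, 0) = (q2, 0, L)  ⊢  [q2]□011□ (head at position -1)
Step 8: δ(q2, □) = (qA, □, R)  ⊢  □[qA]011□ (head at position 0)
The machine is in qA, so it halts and accepts.
Tape content when halted (ignoring surrounding blanks): 011

Final answer: Output: 011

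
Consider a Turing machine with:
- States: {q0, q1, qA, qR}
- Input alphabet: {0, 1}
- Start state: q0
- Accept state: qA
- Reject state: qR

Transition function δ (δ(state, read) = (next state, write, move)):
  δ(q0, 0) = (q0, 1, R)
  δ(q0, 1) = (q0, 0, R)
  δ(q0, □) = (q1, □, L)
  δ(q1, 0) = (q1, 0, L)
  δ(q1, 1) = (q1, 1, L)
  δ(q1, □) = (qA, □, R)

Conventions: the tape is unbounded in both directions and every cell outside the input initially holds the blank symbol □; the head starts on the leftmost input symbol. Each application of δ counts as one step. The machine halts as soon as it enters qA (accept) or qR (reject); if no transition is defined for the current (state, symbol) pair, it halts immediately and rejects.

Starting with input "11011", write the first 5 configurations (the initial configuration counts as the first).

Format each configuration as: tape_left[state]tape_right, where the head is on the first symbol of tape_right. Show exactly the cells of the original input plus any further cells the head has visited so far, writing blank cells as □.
Step 0: [q0]11011 (head at position 0)
Step 1: δ(q0, 1) = (q0, 0, R)  ⊢  0[q0]1011 (head at position 1)
Step 2: δ(q0, 1) = (q0, 0, R)  ⊢  00[q0]011 (head at position 2)
Step 3: δ(q0, 0) = (q0, 1, R)  ⊢  001[q0]11 (head at position 3)
Step 4: δ(q0, 1) = (q0, 0, R)  ⊢  0010[q0]1 (head at position 4)

Final answer: [q0]11011 ⊢ 0[q0]1011 ⊢ 00[q0]011 ⊢ 001[q0]11 ⊢ 0010[q0]1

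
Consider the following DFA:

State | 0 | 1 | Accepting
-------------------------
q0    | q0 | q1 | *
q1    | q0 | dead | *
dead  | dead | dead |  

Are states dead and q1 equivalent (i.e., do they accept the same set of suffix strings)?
Try the suffix ε (the empty string).
From dead: dead — not accepting.
From q1: q1 — accepting.
The two states disagree on this suffix, so they are not equivalent.

Final answer: No. Distinguishing string: ε (the empty string) - accepted from q1 but not from dead.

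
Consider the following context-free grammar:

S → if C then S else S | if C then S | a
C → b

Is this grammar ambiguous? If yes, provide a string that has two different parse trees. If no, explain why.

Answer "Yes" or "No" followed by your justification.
The 'dangling else' can attach to either if. Two leftmost derivations of  if b then if b then a else a:
  (1) S ⇒ if C then S else S ⇒ if b then S else S ⇒ if b then if C then S else S ⇒ if b then if b then S else S ⇒ if b then if b then a else S ⇒ if b then if b then a else a   (else belongs to the outer if)
  (2) S ⇒ if C then S ⇒ if b then S ⇒ if b then if C then S else S ⇒ if b then if b then S else S ⇒ if b then if b then a else S ⇒ if b then if b then a else a   (else belongs to the inner if)
Two distinct parse trees for the same string, so the grammar is ambiguous.

Final answer: Yes - the string 'if b then if b then a else a' has two distinct leftmost derivations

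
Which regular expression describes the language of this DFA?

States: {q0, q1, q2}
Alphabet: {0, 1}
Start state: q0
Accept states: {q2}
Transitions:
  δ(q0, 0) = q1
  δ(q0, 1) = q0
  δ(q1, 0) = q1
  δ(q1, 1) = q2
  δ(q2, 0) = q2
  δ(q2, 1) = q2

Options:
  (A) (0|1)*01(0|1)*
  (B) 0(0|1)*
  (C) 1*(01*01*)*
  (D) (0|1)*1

Testing sample strings against the DFA:
  '00010' -> accepted
  '10' -> rejected
  '111' -> rejected
  '0100' -> accepted
Checking each option for a counterexample:
  (A) (0|1)*01(0|1)*: agrees with the DFA on all strings of length ≤ 4
  (B) 0(0|1)*: '0' is rejected by the DFA but matches the regex → eliminated
  (C) 1*(01*01*)*: ε is rejected by the DFA but matches the regex → eliminated
  (D) (0|1)*1: '1' is rejected by the DFA but matches the regex → eliminated
Only (A) (0|1)*01(0|1)* is consistent with the DFA.

Final answer: (A) (0|1)*01(0|1)*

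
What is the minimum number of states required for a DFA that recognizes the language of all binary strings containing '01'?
Language: binary strings containing '01'
Lower bound (Myhill–Nerode): the prefixes ε, 0, 01 are pairwise distinguishable:
  ε vs 01: suffix ε distinguishes them (ε is rejected, 01 is accepted)
  0 vs 01: suffix ε distinguishes them (0 is rejected, 01 is accepted)
  ε vs 0: suffix 1 distinguishes them (ε·1 = 1 is rejected, 0·1 = 01 is accepted)
So any DFA needs at least 3 states.
Upper bound: a DFA with 3 states exists (one state per class above: 'no progress', 'last symbol 0', and 'seen 01' (accepting sink)).
Minimum states: 3

Final answer: 3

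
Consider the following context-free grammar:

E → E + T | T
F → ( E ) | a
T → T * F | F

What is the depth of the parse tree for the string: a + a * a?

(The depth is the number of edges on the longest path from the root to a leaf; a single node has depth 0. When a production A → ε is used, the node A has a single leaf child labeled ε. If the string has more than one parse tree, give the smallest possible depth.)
The grammar is unambiguous; the parse tree of a + a * a is:
E → E + T at the root (depth 0).
  Left E (depth 1) → T (2) → F (3) → a (4).
  Right T (depth 1) → T * F; that T (2) → F (3) → a (4); F (2) → a (3).
The longest root-to-leaf paths have 4 edges.
Depth = 4.

Final answer: 4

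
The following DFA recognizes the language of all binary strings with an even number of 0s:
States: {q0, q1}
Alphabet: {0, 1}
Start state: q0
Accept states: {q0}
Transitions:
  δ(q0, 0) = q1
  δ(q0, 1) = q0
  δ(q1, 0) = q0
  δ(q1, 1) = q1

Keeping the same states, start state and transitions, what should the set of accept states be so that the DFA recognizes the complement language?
The DFA is complete (every state has a transition on every symbol), so the complement
is recognized by the same DFA with accepting and non-accepting states swapped.
Original accept states: {q0}
Complement accept states = All states - Original accept states
= {q0, q1} - {q0}
= {q1}
Complement language: strings with an ODD number of 0s

Final answer: {q1}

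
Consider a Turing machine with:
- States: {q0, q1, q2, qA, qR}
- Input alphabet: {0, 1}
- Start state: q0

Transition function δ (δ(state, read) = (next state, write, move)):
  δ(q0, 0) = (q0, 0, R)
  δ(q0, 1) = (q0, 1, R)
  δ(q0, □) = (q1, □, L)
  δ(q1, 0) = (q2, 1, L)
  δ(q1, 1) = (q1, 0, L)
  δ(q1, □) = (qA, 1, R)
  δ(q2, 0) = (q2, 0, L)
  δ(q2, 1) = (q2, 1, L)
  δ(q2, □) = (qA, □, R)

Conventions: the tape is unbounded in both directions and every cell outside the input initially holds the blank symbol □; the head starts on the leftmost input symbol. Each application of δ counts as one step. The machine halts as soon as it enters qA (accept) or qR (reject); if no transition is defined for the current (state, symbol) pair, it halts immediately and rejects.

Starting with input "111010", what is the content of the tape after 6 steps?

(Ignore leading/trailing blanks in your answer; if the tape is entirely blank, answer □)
Step 0: [q0]111010 (head at position 0)
Step 1: δ(q0, 1) = (q0, 1, R)  ⊢  1[q0]11010 (head at position 1)
Step 2: δ(q0, 1) = (q0, 1, R)  ⊢  11[q0]1010 (head at position 2)
Step 3: δ(q0, 1) = (q0, 1, R)  ⊢  111[q0]010 (head at position 3)
Step 4: δ(q0, 0) = (q0, 0, R)  ⊢  1110[q0]10 (head at position 4)
Step 5: δ(q0, 1) = (q0, 1, R)  ⊢  11101[q0]0 (head at position 5)
Step 6: δ(q0, 0) = (q0, 0, R)  ⊢  111010[q0]□ (head at position 6)
Tape after 6 steps (ignoring surrounding blanks): 111010

Final answer: Tape: 111010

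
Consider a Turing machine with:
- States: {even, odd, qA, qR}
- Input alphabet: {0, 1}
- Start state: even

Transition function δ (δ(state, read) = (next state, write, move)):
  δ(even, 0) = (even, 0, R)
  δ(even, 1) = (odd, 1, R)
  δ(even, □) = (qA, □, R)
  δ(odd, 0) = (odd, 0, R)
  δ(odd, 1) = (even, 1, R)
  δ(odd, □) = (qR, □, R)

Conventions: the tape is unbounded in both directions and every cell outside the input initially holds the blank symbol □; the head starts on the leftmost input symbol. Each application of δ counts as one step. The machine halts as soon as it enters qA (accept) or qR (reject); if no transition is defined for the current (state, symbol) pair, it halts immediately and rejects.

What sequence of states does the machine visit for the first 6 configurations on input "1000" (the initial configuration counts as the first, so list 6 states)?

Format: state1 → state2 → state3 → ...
Step 0: [even]1000 (head at position 0)
Step 1: δ(even, 1) = (odd, 1, R)  ⊢  1[odd]000 (head at position 1)
Step 2: δ(odd, 0) = (odd, 0, R)  ⊢  10[odd]00 (head at position 2)
Step 3: δ(odd, 0) = (odd, 0, R)  ⊢  100[odd]0 (head at position 3)
Step 4: δ(odd, 0) = (odd, 0, R)  ⊢  1000[odd]□ (head at position 4)
Step 5: δ(odd, □) = (qR, □, R)  ⊢  1000□[qR]□ (head at position 5)
Reading off the states of these 6 configurations: even → odd → odd → odd → odd → qR

Final answer: even → odd → odd → odd → odd → qR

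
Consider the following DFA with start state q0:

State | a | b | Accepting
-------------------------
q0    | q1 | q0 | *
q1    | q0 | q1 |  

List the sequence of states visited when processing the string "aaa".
q0 → q1 → q0 → q1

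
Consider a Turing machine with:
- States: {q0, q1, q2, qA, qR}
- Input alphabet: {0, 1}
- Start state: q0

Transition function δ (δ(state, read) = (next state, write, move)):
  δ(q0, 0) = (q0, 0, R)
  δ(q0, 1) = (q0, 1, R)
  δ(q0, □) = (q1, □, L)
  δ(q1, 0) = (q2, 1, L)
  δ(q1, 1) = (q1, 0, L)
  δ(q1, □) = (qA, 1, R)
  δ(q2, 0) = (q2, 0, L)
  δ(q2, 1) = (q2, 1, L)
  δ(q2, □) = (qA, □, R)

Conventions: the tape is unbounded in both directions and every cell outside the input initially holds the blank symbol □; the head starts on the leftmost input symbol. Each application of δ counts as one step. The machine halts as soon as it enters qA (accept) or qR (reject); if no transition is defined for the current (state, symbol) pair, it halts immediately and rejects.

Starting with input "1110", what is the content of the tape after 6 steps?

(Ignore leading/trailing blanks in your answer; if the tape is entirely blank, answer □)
Step 0: [q0]1110 (head at position 0)
Step 1: δ(q0, 1) = (q0, 1, R)  ⊢  1[q0]110 (head at position 1)
Step 2: δ(q0, 1) = (q0, 1, R)  ⊢  11[q0]10 (head at position 2)
Step 3: δ(q0, 1) = (q0, 1, R)  ⊢  111[q0]0 (head at position 3)
Step 4: δ(q0, 0) = (q0, 0, R)  ⊢  1110[q0]□ (head at position 4)
Step 5: δ(q0, □) = (q1, □, L)  ⊢  111[q1]0□ (head at position 3)
Step 6: δ(q1, 0) = (q2, 1, L)  ⊢  11[q2]11□ (head at position 2)
Tape after 6 steps (ignoring surrounding blanks): 1111

Final answer: Tape: 1111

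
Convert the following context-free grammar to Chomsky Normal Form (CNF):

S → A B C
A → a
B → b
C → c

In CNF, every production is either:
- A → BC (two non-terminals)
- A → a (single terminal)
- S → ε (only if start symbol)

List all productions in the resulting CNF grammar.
The grammar has no ε-productions or unit productions to eliminate.
A → a is already in CNF (single terminal) – keep it.
B → b is already in CNF (single terminal) – keep it.
C → c is already in CNF (single terminal) – keep it.
S → A B C has 3 symbols on the right: break it into binary productions S → A X0, X0 → B C.
Resulting CNF grammar (5 productions): A → a; B → b; C → c; S → A X0; X0 → B C

Final answer: A → a; B → b; C → c; S → A X0; X0 → B C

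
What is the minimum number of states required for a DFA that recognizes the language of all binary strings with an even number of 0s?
Language: binary strings with an even number of 0s
Lower bound (Myhill–Nerode): the prefixes ε, 0 are pairwise distinguishable:
  ε vs 0: suffix ε distinguishes them (ε has zero 0s (accepted), 0 has one 0 (rejected))
So any DFA needs at least 2 states.
Upper bound: a DFA with 2 states exists (one state per class above).
Minimum states: 2

Final answer: 2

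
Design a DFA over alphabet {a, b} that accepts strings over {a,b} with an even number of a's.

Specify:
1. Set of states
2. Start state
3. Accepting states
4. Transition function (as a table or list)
One valid DFA (any DFA recognizing the same language is acceptable):
States: {q0, q1}
Start: q0
Accepting: {q0}
Transitions (accepting states marked with *):
State | a | b | Accepting
-------------------------
q0    | q1 | q0 | *
q1    | q0 | q1 |  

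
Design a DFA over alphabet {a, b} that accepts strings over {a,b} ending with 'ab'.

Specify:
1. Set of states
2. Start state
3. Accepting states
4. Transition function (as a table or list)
One valid DFA (any DFA recognizing the same language is acceptable):
States: {q0, q1, q2}
Start: q0
Accepting: {q2}
Transitions (accepting states marked with *):
State | a | b | Accepting
-------------------------
q0    | q1 | q0 |  
q1    | q1 | q2 |  
q2    | q1 | q0 | *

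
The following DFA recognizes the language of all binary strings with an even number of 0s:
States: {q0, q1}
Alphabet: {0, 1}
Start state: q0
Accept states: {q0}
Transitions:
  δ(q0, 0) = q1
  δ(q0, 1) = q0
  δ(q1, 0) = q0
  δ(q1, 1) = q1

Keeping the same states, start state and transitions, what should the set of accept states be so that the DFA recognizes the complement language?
The DFA is complete (every state has a transition on every symbol), so the complement
is recognized by the same DFA with accepting and non-accepting states swapped.
Original accept states: {q0}
Complement accept states = All states - Original accept states
= {q0, q1} - {q0}
= {q1}
Complement language: strings with an ODD number of 0s

Final answer: {q1}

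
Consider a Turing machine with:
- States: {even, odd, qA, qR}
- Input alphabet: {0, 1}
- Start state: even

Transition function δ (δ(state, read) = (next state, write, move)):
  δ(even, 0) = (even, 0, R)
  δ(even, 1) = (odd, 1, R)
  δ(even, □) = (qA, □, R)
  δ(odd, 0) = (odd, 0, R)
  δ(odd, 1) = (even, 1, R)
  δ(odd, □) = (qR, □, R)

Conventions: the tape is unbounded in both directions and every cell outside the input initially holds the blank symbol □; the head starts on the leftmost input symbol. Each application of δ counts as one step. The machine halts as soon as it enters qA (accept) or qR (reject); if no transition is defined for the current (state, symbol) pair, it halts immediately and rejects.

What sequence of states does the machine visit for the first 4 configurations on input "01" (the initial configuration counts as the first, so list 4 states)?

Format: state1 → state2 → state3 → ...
Step 0: [even]01 (head at position 0)
Step 1: δ(even, 0) = (even, 0, R)  ⊢  0[even]1 (head at position 1)
Step 2: δ(even, 1) = (odd, 1, R)  ⊢  01[odd]□ (head at position 2)
Step 3: δ(odd, □) = (qR, □, R)  ⊢  01□[qR]□ (head at position 3)
Reading off the states of these 4 configurations: even → even → odd → qR

Final answer: even → even → odd → qR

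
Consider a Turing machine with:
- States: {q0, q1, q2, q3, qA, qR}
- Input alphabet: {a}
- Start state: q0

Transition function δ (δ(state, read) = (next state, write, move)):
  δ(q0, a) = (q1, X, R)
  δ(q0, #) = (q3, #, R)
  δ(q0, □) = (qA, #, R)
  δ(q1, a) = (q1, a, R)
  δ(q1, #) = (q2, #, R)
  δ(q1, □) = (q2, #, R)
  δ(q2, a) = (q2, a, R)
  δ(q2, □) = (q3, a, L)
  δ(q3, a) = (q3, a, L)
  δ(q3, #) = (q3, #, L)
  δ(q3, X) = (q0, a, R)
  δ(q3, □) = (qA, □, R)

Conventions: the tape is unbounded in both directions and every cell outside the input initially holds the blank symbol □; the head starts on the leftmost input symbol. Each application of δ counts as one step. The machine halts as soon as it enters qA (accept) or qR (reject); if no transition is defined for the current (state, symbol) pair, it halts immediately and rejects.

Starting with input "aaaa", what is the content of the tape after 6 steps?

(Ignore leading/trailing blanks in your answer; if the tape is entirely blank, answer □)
Step 0: [q0]aaaa (head at position 0)
Step 1: δ(q0, a) = (q1, X, R)  ⊢  X[q1]aaa (head at position 1)
Step 2: δ(q1, a) = (q1, a, R)  ⊢  Xa[q1]aa (head at position 2)
Step 3: δ(q1, a) = (q1, a, R)  ⊢  Xaa[q1]a (head at position 3)
Step 4: δ(q1, a) = (q1, a, R)  ⊢  Xaaa[q1]□ (head at position 4)
Step 5: δ(q1, □) = (q2, #, R)  ⊢  Xaaa#[q2]□ (head at position 5)
Step 6: δ(q2, □) = (q3, a, L)  ⊢  Xaaa[q3]#a (head at position 4)
Tape after 6 steps (ignoring surrounding blanks): Xaaa#a

Final answer: Tape: Xaaa#a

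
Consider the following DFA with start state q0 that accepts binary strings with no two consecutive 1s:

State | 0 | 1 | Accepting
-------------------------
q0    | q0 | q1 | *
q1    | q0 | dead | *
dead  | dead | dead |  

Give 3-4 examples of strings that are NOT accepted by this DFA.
Any strings that end in a non-accepting state work; for example:
"111": q0 → q1 → dead → dead; dead is not accepting → rejected
"0011": q0 → q0 → q0 → q1 → dead; dead is not accepting → rejected
"1101": q0 → q1 → dead → dead → dead; dead is not accepting → rejected
"1110": q0 → q1 → dead → dead → dead; dead is not accepting → rejected

Final answer: "111", "0011", "1101", "1110"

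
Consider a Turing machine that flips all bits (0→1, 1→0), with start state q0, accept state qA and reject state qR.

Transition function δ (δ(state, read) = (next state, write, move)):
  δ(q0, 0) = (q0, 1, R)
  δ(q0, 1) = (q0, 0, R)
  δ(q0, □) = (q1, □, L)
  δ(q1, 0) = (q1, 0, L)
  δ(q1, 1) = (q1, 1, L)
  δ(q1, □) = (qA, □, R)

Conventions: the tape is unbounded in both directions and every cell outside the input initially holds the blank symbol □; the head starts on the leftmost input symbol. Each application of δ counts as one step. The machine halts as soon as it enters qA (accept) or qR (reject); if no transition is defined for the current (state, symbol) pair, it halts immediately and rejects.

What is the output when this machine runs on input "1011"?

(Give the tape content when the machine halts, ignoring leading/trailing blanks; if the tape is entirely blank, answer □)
Step 0: [q0]1011 (head at position 0)
Step 1: δ(q0, 1) = (q0, 0, R)  ⊢  0[q0]011 (head at position 1)
Step 2: δ(q0, 0) = (q0, 1, R)  ⊢  01[q0]11 (head at position 2)
Step 3: δ(q0, 1) = (q0, 0, R)  ⊢  010[q0]1 (head at position 3)
Step 4: δ(q0, 1) = (q0, 0, R)  ⊢  0100[q0]□ (head at position 4)
Step 5: δ(q0, □) = (q1, □, L)  ⊢  010[q1]0□ (head at position 3)
Step 6: δ(q1, 0) = (q1, 0, L)  ⊢  01[q1]00□ (head at position 2)
Step 7: δ(q1, 0) = (q1, 0, L)  ⊢  0[q1]100□ (head at position 1)
Step 8: δ(q1, 1) = (q1, 1, L)  ⊢  [q1]0100□ (head at position 0)
Step 9: δ(q1, 0) = (q1, 0, L)  ⊢  [q1]□0100□ (head at position -1)
Step 10: δ(q1, □) = (qA, □, R)  ⊢  □[qA]0100□ (head at position 0)
The machine is in qA, so it halts and accepts.
Tape content when halted (ignoring surrounding blanks): 0100

Final answer: Output: 0100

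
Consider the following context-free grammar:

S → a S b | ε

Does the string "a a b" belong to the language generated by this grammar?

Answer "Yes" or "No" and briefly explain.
Every derivation applies S → a S b some number n of times and then S → ε, producing a^n b^n with equally many a's and b's. The string a a b has two a's but only one b, so it cannot be derived.

Final answer: No - no valid derivation exists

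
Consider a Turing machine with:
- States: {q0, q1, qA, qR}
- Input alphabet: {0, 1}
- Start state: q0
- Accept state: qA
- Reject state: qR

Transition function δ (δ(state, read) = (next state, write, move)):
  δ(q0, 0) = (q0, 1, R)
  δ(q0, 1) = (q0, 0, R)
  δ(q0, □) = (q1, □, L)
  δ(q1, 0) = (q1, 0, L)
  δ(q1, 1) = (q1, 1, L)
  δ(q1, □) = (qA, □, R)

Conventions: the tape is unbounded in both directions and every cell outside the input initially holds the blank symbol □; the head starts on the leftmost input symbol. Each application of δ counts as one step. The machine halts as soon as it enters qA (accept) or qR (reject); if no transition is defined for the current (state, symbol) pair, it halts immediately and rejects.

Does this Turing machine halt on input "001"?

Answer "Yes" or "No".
Step 0: [q0]001 (head at position 0)
Step 1: δ(q0, 0) = (q0, 1, R)  ⊢  1[q0]01 (head at position 1)
Step 2: δ(q0, 0) = (q0, 1, R)  ⊢  11[q0]1 (head at position 2)
Step 3: δ(q0, 1) = (q0, 0, R)  ⊢  110[q0]□ (head at position 3)
Step 4: δ(q0, □) = (q1, □, L)  ⊢  11[q1]0□ (head at position 2)
Step 5: δ(q1, 0) = (q1, 0, L)  ⊢  1[q1]10□ (head at position 1)
Step 6: δ(q1, 1) = (q1, 1, L)  ⊢  [q1]110□ (head at position 0)
Step 7: δ(q1, 1) = (q1, 1, L)  ⊢  [q1]□110□ (head at position -1)
Step 8: δ(q1, □) = (qA, □, R)  ⊢  □[qA]110□ (head at position 0)
The machine is in qA, so it halts and accepts.
It halts after 8 steps.

Final answer: Yes - halts after 8 steps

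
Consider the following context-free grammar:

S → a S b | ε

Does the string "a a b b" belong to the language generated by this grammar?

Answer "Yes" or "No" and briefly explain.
A derivation exists: S ⇒ a S b ⇒ a a S b b ⇒ a a b b (using S → a S b twice, then S → ε).

Final answer: Yes - a valid derivation exists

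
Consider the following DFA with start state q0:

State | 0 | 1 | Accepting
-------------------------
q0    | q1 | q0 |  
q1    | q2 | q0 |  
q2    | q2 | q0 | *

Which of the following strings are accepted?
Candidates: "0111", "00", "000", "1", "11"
"0111": q0 → q1 → q0 → q0 → q0; q0 is not accepting → rejected
"00": q0 → q1 → q2; q2 is accepting → accepted
"000": q0 → q1 → q2 → q2; q2 is accepting → accepted
"1": q0 → q0; q0 is not accepting → rejected
"11": q0 → q0 → q0; q0 is not accepting → rejected

Final answer: "00", "000"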